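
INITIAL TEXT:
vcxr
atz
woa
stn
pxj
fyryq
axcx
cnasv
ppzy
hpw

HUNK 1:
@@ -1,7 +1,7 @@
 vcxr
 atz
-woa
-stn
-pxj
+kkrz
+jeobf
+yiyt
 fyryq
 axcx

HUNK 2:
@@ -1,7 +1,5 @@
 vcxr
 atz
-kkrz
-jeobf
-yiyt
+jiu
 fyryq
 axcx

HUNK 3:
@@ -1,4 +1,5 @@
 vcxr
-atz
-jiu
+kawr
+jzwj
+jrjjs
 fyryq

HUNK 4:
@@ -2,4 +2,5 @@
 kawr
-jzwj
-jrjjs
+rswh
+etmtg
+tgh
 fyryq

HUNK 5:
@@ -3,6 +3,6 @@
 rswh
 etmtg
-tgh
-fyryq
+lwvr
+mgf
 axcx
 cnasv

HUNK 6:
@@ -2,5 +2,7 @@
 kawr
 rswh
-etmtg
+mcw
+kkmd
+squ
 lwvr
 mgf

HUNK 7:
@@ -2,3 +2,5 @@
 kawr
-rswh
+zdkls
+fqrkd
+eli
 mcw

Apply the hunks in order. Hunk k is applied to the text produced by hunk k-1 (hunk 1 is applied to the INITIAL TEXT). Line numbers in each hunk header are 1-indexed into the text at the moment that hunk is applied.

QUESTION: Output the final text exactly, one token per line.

Hunk 1: at line 1 remove [woa,stn,pxj] add [kkrz,jeobf,yiyt] -> 10 lines: vcxr atz kkrz jeobf yiyt fyryq axcx cnasv ppzy hpw
Hunk 2: at line 1 remove [kkrz,jeobf,yiyt] add [jiu] -> 8 lines: vcxr atz jiu fyryq axcx cnasv ppzy hpw
Hunk 3: at line 1 remove [atz,jiu] add [kawr,jzwj,jrjjs] -> 9 lines: vcxr kawr jzwj jrjjs fyryq axcx cnasv ppzy hpw
Hunk 4: at line 2 remove [jzwj,jrjjs] add [rswh,etmtg,tgh] -> 10 lines: vcxr kawr rswh etmtg tgh fyryq axcx cnasv ppzy hpw
Hunk 5: at line 3 remove [tgh,fyryq] add [lwvr,mgf] -> 10 lines: vcxr kawr rswh etmtg lwvr mgf axcx cnasv ppzy hpw
Hunk 6: at line 2 remove [etmtg] add [mcw,kkmd,squ] -> 12 lines: vcxr kawr rswh mcw kkmd squ lwvr mgf axcx cnasv ppzy hpw
Hunk 7: at line 2 remove [rswh] add [zdkls,fqrkd,eli] -> 14 lines: vcxr kawr zdkls fqrkd eli mcw kkmd squ lwvr mgf axcx cnasv ppzy hpw

Answer: vcxr
kawr
zdkls
fqrkd
eli
mcw
kkmd
squ
lwvr
mgf
axcx
cnasv
ppzy
hpw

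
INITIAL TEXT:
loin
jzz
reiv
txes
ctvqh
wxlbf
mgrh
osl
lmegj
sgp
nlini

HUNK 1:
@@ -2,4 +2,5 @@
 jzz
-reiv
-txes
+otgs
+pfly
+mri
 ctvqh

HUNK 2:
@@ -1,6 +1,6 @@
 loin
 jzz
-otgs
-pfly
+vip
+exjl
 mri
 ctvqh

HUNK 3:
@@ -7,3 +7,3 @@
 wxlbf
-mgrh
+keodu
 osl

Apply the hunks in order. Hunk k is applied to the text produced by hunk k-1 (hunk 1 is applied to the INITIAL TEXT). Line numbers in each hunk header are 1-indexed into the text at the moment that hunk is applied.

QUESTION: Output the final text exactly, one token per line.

Hunk 1: at line 2 remove [reiv,txes] add [otgs,pfly,mri] -> 12 lines: loin jzz otgs pfly mri ctvqh wxlbf mgrh osl lmegj sgp nlini
Hunk 2: at line 1 remove [otgs,pfly] add [vip,exjl] -> 12 lines: loin jzz vip exjl mri ctvqh wxlbf mgrh osl lmegj sgp nlini
Hunk 3: at line 7 remove [mgrh] add [keodu] -> 12 lines: loin jzz vip exjl mri ctvqh wxlbf keodu osl lmegj sgp nlini

Answer: loin
jzz
vip
exjl
mri
ctvqh
wxlbf
keodu
osl
lmegj
sgp
nlini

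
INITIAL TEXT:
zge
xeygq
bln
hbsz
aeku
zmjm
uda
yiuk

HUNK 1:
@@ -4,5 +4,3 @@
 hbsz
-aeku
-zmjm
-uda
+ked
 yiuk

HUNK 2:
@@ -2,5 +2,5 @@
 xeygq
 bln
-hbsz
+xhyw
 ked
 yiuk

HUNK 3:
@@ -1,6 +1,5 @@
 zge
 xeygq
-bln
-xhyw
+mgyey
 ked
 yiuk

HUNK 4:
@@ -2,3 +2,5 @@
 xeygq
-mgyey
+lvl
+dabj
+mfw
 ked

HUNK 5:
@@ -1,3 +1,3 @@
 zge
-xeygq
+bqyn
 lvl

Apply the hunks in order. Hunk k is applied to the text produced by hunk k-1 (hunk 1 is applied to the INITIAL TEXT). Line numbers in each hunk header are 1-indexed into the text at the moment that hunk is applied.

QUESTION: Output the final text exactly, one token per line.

Hunk 1: at line 4 remove [aeku,zmjm,uda] add [ked] -> 6 lines: zge xeygq bln hbsz ked yiuk
Hunk 2: at line 2 remove [hbsz] add [xhyw] -> 6 lines: zge xeygq bln xhyw ked yiuk
Hunk 3: at line 1 remove [bln,xhyw] add [mgyey] -> 5 lines: zge xeygq mgyey ked yiuk
Hunk 4: at line 2 remove [mgyey] add [lvl,dabj,mfw] -> 7 lines: zge xeygq lvl dabj mfw ked yiuk
Hunk 5: at line 1 remove [xeygq] add [bqyn] -> 7 lines: zge bqyn lvl dabj mfw ked yiuk

Answer: zge
bqyn
lvl
dabj
mfw
ked
yiuk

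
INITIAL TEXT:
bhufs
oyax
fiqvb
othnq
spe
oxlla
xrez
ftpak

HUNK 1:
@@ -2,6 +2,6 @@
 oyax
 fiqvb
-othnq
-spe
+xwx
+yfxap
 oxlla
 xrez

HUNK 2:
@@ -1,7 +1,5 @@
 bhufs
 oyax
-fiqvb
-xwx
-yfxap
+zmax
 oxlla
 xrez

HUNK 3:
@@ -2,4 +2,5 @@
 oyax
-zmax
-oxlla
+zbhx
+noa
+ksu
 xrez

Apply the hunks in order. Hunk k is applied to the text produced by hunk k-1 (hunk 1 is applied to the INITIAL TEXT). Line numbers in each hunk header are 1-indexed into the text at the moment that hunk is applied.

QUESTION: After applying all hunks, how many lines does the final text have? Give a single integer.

Answer: 7

Derivation:
Hunk 1: at line 2 remove [othnq,spe] add [xwx,yfxap] -> 8 lines: bhufs oyax fiqvb xwx yfxap oxlla xrez ftpak
Hunk 2: at line 1 remove [fiqvb,xwx,yfxap] add [zmax] -> 6 lines: bhufs oyax zmax oxlla xrez ftpak
Hunk 3: at line 2 remove [zmax,oxlla] add [zbhx,noa,ksu] -> 7 lines: bhufs oyax zbhx noa ksu xrez ftpak
Final line count: 7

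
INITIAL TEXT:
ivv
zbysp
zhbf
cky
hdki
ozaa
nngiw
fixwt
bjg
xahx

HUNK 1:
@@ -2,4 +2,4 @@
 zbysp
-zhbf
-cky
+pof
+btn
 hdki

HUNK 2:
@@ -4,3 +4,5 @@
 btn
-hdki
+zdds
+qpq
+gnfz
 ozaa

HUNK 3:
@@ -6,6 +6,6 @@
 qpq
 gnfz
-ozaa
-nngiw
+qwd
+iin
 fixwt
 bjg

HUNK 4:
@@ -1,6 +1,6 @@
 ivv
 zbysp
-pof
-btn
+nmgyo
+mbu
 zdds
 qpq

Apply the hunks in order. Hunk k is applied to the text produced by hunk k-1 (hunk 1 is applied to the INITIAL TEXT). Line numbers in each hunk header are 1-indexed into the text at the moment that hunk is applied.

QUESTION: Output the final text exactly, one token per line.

Hunk 1: at line 2 remove [zhbf,cky] add [pof,btn] -> 10 lines: ivv zbysp pof btn hdki ozaa nngiw fixwt bjg xahx
Hunk 2: at line 4 remove [hdki] add [zdds,qpq,gnfz] -> 12 lines: ivv zbysp pof btn zdds qpq gnfz ozaa nngiw fixwt bjg xahx
Hunk 3: at line 6 remove [ozaa,nngiw] add [qwd,iin] -> 12 lines: ivv zbysp pof btn zdds qpq gnfz qwd iin fixwt bjg xahx
Hunk 4: at line 1 remove [pof,btn] add [nmgyo,mbu] -> 12 lines: ivv zbysp nmgyo mbu zdds qpq gnfz qwd iin fixwt bjg xahx

Answer: ivv
zbysp
nmgyo
mbu
zdds
qpq
gnfz
qwd
iin
fixwt
bjg
xahx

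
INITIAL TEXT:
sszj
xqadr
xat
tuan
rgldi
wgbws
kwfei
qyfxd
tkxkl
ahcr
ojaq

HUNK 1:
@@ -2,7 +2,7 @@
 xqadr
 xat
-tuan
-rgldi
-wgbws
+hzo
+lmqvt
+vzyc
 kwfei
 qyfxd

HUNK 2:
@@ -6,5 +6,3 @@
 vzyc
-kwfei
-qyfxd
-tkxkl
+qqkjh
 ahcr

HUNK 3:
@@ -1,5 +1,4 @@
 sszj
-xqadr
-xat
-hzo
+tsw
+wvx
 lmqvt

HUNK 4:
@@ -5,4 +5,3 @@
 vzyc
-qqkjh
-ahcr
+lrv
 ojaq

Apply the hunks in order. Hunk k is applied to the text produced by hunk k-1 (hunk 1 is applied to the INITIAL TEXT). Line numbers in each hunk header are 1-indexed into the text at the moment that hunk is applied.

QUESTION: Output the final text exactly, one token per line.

Hunk 1: at line 2 remove [tuan,rgldi,wgbws] add [hzo,lmqvt,vzyc] -> 11 lines: sszj xqadr xat hzo lmqvt vzyc kwfei qyfxd tkxkl ahcr ojaq
Hunk 2: at line 6 remove [kwfei,qyfxd,tkxkl] add [qqkjh] -> 9 lines: sszj xqadr xat hzo lmqvt vzyc qqkjh ahcr ojaq
Hunk 3: at line 1 remove [xqadr,xat,hzo] add [tsw,wvx] -> 8 lines: sszj tsw wvx lmqvt vzyc qqkjh ahcr ojaq
Hunk 4: at line 5 remove [qqkjh,ahcr] add [lrv] -> 7 lines: sszj tsw wvx lmqvt vzyc lrv ojaq

Answer: sszj
tsw
wvx
lmqvt
vzyc
lrv
ojaq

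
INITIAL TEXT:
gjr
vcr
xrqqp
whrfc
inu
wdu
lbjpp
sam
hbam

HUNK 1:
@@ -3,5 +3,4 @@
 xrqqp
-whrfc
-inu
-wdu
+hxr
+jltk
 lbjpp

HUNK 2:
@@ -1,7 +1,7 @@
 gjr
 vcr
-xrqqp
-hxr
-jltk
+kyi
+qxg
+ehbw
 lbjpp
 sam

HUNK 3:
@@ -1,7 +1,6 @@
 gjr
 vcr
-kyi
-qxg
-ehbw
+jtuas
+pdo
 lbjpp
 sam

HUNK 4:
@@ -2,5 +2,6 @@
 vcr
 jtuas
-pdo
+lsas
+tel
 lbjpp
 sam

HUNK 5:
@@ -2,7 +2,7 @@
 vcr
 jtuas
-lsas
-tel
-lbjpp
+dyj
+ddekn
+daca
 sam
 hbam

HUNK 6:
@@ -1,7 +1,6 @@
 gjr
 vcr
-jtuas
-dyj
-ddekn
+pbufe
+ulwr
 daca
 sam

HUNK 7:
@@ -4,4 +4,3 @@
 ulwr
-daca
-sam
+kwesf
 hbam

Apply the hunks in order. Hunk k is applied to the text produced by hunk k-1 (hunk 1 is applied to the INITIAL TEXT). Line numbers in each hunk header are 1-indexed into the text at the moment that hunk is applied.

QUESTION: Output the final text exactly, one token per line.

Hunk 1: at line 3 remove [whrfc,inu,wdu] add [hxr,jltk] -> 8 lines: gjr vcr xrqqp hxr jltk lbjpp sam hbam
Hunk 2: at line 1 remove [xrqqp,hxr,jltk] add [kyi,qxg,ehbw] -> 8 lines: gjr vcr kyi qxg ehbw lbjpp sam hbam
Hunk 3: at line 1 remove [kyi,qxg,ehbw] add [jtuas,pdo] -> 7 lines: gjr vcr jtuas pdo lbjpp sam hbam
Hunk 4: at line 2 remove [pdo] add [lsas,tel] -> 8 lines: gjr vcr jtuas lsas tel lbjpp sam hbam
Hunk 5: at line 2 remove [lsas,tel,lbjpp] add [dyj,ddekn,daca] -> 8 lines: gjr vcr jtuas dyj ddekn daca sam hbam
Hunk 6: at line 1 remove [jtuas,dyj,ddekn] add [pbufe,ulwr] -> 7 lines: gjr vcr pbufe ulwr daca sam hbam
Hunk 7: at line 4 remove [daca,sam] add [kwesf] -> 6 lines: gjr vcr pbufe ulwr kwesf hbam

Answer: gjr
vcr
pbufe
ulwr
kwesf
hbam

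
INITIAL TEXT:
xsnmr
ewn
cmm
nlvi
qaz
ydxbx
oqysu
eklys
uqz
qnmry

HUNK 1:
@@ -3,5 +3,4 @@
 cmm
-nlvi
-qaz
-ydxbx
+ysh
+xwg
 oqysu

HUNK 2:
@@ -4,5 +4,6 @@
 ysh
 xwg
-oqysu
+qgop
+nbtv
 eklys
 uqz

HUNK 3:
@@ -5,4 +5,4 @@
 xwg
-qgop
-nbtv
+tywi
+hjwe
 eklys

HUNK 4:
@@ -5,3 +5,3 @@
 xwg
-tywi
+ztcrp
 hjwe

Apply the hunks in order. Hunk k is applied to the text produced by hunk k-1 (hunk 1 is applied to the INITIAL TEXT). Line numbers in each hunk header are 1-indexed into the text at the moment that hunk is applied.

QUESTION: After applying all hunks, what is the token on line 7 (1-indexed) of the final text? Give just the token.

Hunk 1: at line 3 remove [nlvi,qaz,ydxbx] add [ysh,xwg] -> 9 lines: xsnmr ewn cmm ysh xwg oqysu eklys uqz qnmry
Hunk 2: at line 4 remove [oqysu] add [qgop,nbtv] -> 10 lines: xsnmr ewn cmm ysh xwg qgop nbtv eklys uqz qnmry
Hunk 3: at line 5 remove [qgop,nbtv] add [tywi,hjwe] -> 10 lines: xsnmr ewn cmm ysh xwg tywi hjwe eklys uqz qnmry
Hunk 4: at line 5 remove [tywi] add [ztcrp] -> 10 lines: xsnmr ewn cmm ysh xwg ztcrp hjwe eklys uqz qnmry
Final line 7: hjwe

Answer: hjwe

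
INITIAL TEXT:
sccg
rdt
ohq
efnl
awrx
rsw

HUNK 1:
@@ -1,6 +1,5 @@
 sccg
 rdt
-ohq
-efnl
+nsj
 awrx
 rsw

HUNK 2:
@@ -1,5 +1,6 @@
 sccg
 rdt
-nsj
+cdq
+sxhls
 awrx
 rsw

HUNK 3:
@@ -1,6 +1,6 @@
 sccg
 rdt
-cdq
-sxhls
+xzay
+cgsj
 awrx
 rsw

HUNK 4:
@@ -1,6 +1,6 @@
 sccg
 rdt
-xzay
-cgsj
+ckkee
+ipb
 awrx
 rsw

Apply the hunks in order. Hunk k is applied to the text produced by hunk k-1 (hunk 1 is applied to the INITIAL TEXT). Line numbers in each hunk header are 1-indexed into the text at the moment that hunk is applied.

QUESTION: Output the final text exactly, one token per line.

Answer: sccg
rdt
ckkee
ipb
awrx
rsw

Derivation:
Hunk 1: at line 1 remove [ohq,efnl] add [nsj] -> 5 lines: sccg rdt nsj awrx rsw
Hunk 2: at line 1 remove [nsj] add [cdq,sxhls] -> 6 lines: sccg rdt cdq sxhls awrx rsw
Hunk 3: at line 1 remove [cdq,sxhls] add [xzay,cgsj] -> 6 lines: sccg rdt xzay cgsj awrx rsw
Hunk 4: at line 1 remove [xzay,cgsj] add [ckkee,ipb] -> 6 lines: sccg rdt ckkee ipb awrx rsw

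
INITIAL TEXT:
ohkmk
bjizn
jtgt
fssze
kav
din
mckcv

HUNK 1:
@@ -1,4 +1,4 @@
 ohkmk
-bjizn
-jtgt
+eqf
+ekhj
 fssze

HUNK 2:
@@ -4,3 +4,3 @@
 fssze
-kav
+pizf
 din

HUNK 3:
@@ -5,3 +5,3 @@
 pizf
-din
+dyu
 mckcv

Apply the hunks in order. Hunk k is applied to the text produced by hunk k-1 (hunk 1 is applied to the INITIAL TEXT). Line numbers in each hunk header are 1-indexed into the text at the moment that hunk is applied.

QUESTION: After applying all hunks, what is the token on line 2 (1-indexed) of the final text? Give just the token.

Hunk 1: at line 1 remove [bjizn,jtgt] add [eqf,ekhj] -> 7 lines: ohkmk eqf ekhj fssze kav din mckcv
Hunk 2: at line 4 remove [kav] add [pizf] -> 7 lines: ohkmk eqf ekhj fssze pizf din mckcv
Hunk 3: at line 5 remove [din] add [dyu] -> 7 lines: ohkmk eqf ekhj fssze pizf dyu mckcv
Final line 2: eqf

Answer: eqf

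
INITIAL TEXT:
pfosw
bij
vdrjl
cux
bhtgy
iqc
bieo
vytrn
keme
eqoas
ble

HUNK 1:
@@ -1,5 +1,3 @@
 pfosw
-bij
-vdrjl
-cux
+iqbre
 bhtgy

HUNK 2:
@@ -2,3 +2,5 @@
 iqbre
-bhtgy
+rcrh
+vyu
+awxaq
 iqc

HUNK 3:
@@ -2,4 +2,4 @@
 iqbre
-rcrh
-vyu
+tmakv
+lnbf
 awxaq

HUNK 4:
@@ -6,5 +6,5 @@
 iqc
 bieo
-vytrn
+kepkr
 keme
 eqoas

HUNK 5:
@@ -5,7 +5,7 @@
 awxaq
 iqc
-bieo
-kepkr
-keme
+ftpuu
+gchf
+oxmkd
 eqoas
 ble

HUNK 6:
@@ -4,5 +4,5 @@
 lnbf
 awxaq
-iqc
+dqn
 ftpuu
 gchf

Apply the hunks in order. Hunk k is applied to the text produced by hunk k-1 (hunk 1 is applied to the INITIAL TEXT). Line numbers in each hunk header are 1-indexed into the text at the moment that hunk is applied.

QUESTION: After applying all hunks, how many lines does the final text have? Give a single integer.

Answer: 11

Derivation:
Hunk 1: at line 1 remove [bij,vdrjl,cux] add [iqbre] -> 9 lines: pfosw iqbre bhtgy iqc bieo vytrn keme eqoas ble
Hunk 2: at line 2 remove [bhtgy] add [rcrh,vyu,awxaq] -> 11 lines: pfosw iqbre rcrh vyu awxaq iqc bieo vytrn keme eqoas ble
Hunk 3: at line 2 remove [rcrh,vyu] add [tmakv,lnbf] -> 11 lines: pfosw iqbre tmakv lnbf awxaq iqc bieo vytrn keme eqoas ble
Hunk 4: at line 6 remove [vytrn] add [kepkr] -> 11 lines: pfosw iqbre tmakv lnbf awxaq iqc bieo kepkr keme eqoas ble
Hunk 5: at line 5 remove [bieo,kepkr,keme] add [ftpuu,gchf,oxmkd] -> 11 lines: pfosw iqbre tmakv lnbf awxaq iqc ftpuu gchf oxmkd eqoas ble
Hunk 6: at line 4 remove [iqc] add [dqn] -> 11 lines: pfosw iqbre tmakv lnbf awxaq dqn ftpuu gchf oxmkd eqoas ble
Final line count: 11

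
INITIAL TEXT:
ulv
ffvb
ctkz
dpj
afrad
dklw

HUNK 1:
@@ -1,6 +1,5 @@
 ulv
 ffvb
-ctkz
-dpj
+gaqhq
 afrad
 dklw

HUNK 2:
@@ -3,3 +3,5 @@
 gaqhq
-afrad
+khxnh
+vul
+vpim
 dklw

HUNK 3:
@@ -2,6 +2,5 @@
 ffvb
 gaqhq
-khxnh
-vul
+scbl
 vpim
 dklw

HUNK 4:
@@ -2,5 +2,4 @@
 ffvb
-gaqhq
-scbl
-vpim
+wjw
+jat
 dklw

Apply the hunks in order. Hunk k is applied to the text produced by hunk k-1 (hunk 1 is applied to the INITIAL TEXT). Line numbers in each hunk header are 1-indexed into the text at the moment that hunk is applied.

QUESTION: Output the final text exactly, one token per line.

Hunk 1: at line 1 remove [ctkz,dpj] add [gaqhq] -> 5 lines: ulv ffvb gaqhq afrad dklw
Hunk 2: at line 3 remove [afrad] add [khxnh,vul,vpim] -> 7 lines: ulv ffvb gaqhq khxnh vul vpim dklw
Hunk 3: at line 2 remove [khxnh,vul] add [scbl] -> 6 lines: ulv ffvb gaqhq scbl vpim dklw
Hunk 4: at line 2 remove [gaqhq,scbl,vpim] add [wjw,jat] -> 5 lines: ulv ffvb wjw jat dklw

Answer: ulv
ffvb
wjw
jat
dklw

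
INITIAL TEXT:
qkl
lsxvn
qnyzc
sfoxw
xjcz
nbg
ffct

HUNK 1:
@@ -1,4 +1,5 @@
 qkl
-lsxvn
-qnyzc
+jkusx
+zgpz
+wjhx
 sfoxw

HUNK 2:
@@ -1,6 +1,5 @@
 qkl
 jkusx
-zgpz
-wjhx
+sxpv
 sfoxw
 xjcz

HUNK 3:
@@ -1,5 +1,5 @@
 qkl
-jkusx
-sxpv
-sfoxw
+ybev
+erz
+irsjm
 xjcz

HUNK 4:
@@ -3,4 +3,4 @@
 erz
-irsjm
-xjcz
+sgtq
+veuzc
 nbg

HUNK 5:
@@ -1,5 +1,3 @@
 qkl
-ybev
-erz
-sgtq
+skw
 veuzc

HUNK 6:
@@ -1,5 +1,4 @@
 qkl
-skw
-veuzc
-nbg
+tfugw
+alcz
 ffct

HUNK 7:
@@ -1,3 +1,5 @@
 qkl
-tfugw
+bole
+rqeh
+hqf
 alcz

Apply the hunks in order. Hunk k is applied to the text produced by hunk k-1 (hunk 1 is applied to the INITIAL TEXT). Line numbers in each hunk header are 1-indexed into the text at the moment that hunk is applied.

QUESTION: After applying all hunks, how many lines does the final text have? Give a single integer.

Answer: 6

Derivation:
Hunk 1: at line 1 remove [lsxvn,qnyzc] add [jkusx,zgpz,wjhx] -> 8 lines: qkl jkusx zgpz wjhx sfoxw xjcz nbg ffct
Hunk 2: at line 1 remove [zgpz,wjhx] add [sxpv] -> 7 lines: qkl jkusx sxpv sfoxw xjcz nbg ffct
Hunk 3: at line 1 remove [jkusx,sxpv,sfoxw] add [ybev,erz,irsjm] -> 7 lines: qkl ybev erz irsjm xjcz nbg ffct
Hunk 4: at line 3 remove [irsjm,xjcz] add [sgtq,veuzc] -> 7 lines: qkl ybev erz sgtq veuzc nbg ffct
Hunk 5: at line 1 remove [ybev,erz,sgtq] add [skw] -> 5 lines: qkl skw veuzc nbg ffct
Hunk 6: at line 1 remove [skw,veuzc,nbg] add [tfugw,alcz] -> 4 lines: qkl tfugw alcz ffct
Hunk 7: at line 1 remove [tfugw] add [bole,rqeh,hqf] -> 6 lines: qkl bole rqeh hqf alcz ffct
Final line count: 6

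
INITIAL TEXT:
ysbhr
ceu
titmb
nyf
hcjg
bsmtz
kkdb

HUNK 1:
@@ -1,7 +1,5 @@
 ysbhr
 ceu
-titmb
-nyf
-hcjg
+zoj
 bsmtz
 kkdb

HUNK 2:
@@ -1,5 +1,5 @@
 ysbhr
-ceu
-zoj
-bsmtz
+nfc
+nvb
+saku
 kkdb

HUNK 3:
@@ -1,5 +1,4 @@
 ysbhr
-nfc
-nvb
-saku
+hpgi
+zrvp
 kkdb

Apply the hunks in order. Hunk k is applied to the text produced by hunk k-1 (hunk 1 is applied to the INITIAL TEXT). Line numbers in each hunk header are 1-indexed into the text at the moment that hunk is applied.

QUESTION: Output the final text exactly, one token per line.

Answer: ysbhr
hpgi
zrvp
kkdb

Derivation:
Hunk 1: at line 1 remove [titmb,nyf,hcjg] add [zoj] -> 5 lines: ysbhr ceu zoj bsmtz kkdb
Hunk 2: at line 1 remove [ceu,zoj,bsmtz] add [nfc,nvb,saku] -> 5 lines: ysbhr nfc nvb saku kkdb
Hunk 3: at line 1 remove [nfc,nvb,saku] add [hpgi,zrvp] -> 4 lines: ysbhr hpgi zrvp kkdb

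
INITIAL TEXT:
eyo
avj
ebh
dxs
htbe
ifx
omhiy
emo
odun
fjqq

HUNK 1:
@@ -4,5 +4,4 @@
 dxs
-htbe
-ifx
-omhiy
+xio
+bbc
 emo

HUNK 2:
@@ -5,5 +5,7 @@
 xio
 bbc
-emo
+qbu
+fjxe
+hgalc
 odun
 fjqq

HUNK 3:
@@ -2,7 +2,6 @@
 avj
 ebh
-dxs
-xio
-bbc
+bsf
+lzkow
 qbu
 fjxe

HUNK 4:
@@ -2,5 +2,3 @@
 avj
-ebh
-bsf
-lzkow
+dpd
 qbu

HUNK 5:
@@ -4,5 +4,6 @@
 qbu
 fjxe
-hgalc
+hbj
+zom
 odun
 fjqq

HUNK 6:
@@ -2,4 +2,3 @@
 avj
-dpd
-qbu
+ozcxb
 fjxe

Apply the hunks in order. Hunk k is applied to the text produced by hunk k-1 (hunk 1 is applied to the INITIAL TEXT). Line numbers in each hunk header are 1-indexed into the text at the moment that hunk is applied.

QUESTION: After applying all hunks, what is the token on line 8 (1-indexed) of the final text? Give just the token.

Hunk 1: at line 4 remove [htbe,ifx,omhiy] add [xio,bbc] -> 9 lines: eyo avj ebh dxs xio bbc emo odun fjqq
Hunk 2: at line 5 remove [emo] add [qbu,fjxe,hgalc] -> 11 lines: eyo avj ebh dxs xio bbc qbu fjxe hgalc odun fjqq
Hunk 3: at line 2 remove [dxs,xio,bbc] add [bsf,lzkow] -> 10 lines: eyo avj ebh bsf lzkow qbu fjxe hgalc odun fjqq
Hunk 4: at line 2 remove [ebh,bsf,lzkow] add [dpd] -> 8 lines: eyo avj dpd qbu fjxe hgalc odun fjqq
Hunk 5: at line 4 remove [hgalc] add [hbj,zom] -> 9 lines: eyo avj dpd qbu fjxe hbj zom odun fjqq
Hunk 6: at line 2 remove [dpd,qbu] add [ozcxb] -> 8 lines: eyo avj ozcxb fjxe hbj zom odun fjqq
Final line 8: fjqq

Answer: fjqq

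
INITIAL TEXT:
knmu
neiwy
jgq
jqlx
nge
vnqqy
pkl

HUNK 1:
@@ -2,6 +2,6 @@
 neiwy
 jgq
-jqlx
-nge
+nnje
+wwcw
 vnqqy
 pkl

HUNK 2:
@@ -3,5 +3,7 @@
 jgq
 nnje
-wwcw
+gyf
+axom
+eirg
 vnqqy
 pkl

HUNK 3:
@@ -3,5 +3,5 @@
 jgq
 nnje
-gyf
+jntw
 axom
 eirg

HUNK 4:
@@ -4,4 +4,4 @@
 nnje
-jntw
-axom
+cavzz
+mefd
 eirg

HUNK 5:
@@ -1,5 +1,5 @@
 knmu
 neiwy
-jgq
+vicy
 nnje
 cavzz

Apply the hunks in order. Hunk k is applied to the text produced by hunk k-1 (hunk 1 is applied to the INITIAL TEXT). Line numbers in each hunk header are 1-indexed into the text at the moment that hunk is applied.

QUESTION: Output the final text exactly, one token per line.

Answer: knmu
neiwy
vicy
nnje
cavzz
mefd
eirg
vnqqy
pkl

Derivation:
Hunk 1: at line 2 remove [jqlx,nge] add [nnje,wwcw] -> 7 lines: knmu neiwy jgq nnje wwcw vnqqy pkl
Hunk 2: at line 3 remove [wwcw] add [gyf,axom,eirg] -> 9 lines: knmu neiwy jgq nnje gyf axom eirg vnqqy pkl
Hunk 3: at line 3 remove [gyf] add [jntw] -> 9 lines: knmu neiwy jgq nnje jntw axom eirg vnqqy pkl
Hunk 4: at line 4 remove [jntw,axom] add [cavzz,mefd] -> 9 lines: knmu neiwy jgq nnje cavzz mefd eirg vnqqy pkl
Hunk 5: at line 1 remove [jgq] add [vicy] -> 9 lines: knmu neiwy vicy nnje cavzz mefd eirg vnqqy pkl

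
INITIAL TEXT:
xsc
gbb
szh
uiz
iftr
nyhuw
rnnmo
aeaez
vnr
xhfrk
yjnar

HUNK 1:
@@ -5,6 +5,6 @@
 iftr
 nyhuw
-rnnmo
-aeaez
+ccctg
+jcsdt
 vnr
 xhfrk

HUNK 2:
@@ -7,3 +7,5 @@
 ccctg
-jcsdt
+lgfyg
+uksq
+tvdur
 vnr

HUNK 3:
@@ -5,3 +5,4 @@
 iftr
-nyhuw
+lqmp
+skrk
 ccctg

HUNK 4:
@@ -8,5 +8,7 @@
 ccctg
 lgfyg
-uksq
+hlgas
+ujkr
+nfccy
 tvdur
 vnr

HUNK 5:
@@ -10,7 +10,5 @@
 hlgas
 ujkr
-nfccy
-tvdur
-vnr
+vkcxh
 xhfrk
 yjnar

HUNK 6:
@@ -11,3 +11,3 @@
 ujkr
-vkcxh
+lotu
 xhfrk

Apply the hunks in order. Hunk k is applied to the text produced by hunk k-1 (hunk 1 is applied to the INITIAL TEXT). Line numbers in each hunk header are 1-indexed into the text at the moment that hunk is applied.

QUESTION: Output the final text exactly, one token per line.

Answer: xsc
gbb
szh
uiz
iftr
lqmp
skrk
ccctg
lgfyg
hlgas
ujkr
lotu
xhfrk
yjnar

Derivation:
Hunk 1: at line 5 remove [rnnmo,aeaez] add [ccctg,jcsdt] -> 11 lines: xsc gbb szh uiz iftr nyhuw ccctg jcsdt vnr xhfrk yjnar
Hunk 2: at line 7 remove [jcsdt] add [lgfyg,uksq,tvdur] -> 13 lines: xsc gbb szh uiz iftr nyhuw ccctg lgfyg uksq tvdur vnr xhfrk yjnar
Hunk 3: at line 5 remove [nyhuw] add [lqmp,skrk] -> 14 lines: xsc gbb szh uiz iftr lqmp skrk ccctg lgfyg uksq tvdur vnr xhfrk yjnar
Hunk 4: at line 8 remove [uksq] add [hlgas,ujkr,nfccy] -> 16 lines: xsc gbb szh uiz iftr lqmp skrk ccctg lgfyg hlgas ujkr nfccy tvdur vnr xhfrk yjnar
Hunk 5: at line 10 remove [nfccy,tvdur,vnr] add [vkcxh] -> 14 lines: xsc gbb szh uiz iftr lqmp skrk ccctg lgfyg hlgas ujkr vkcxh xhfrk yjnar
Hunk 6: at line 11 remove [vkcxh] add [lotu] -> 14 lines: xsc gbb szh uiz iftr lqmp skrk ccctg lgfyg hlgas ujkr lotu xhfrk yjnar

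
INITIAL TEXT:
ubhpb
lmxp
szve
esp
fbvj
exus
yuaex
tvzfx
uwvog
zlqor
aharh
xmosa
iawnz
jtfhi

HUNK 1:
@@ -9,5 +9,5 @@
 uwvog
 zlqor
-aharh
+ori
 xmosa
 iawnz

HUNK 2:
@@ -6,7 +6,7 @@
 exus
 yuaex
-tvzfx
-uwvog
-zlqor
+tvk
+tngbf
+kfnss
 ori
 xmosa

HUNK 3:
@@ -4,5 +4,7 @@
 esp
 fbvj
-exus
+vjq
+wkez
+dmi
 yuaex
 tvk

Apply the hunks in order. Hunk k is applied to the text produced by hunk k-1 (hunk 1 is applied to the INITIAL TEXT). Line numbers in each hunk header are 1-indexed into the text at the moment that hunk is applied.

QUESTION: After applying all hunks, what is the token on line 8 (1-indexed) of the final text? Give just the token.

Answer: dmi

Derivation:
Hunk 1: at line 9 remove [aharh] add [ori] -> 14 lines: ubhpb lmxp szve esp fbvj exus yuaex tvzfx uwvog zlqor ori xmosa iawnz jtfhi
Hunk 2: at line 6 remove [tvzfx,uwvog,zlqor] add [tvk,tngbf,kfnss] -> 14 lines: ubhpb lmxp szve esp fbvj exus yuaex tvk tngbf kfnss ori xmosa iawnz jtfhi
Hunk 3: at line 4 remove [exus] add [vjq,wkez,dmi] -> 16 lines: ubhpb lmxp szve esp fbvj vjq wkez dmi yuaex tvk tngbf kfnss ori xmosa iawnz jtfhi
Final line 8: dmi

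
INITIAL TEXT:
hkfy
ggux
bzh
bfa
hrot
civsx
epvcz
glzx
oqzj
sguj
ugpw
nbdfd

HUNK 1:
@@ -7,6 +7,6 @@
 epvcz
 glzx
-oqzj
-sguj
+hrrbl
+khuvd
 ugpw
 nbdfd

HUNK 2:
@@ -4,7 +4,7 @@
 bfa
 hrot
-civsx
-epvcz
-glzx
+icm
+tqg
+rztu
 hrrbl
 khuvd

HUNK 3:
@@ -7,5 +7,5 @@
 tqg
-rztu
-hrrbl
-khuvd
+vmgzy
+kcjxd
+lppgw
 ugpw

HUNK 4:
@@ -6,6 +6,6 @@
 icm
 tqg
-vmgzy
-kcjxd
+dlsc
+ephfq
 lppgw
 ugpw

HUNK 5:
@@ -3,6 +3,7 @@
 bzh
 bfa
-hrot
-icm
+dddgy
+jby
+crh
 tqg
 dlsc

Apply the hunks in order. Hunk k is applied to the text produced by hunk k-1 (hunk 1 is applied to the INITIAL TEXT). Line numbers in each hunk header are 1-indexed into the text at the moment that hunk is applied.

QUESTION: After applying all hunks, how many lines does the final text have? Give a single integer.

Answer: 13

Derivation:
Hunk 1: at line 7 remove [oqzj,sguj] add [hrrbl,khuvd] -> 12 lines: hkfy ggux bzh bfa hrot civsx epvcz glzx hrrbl khuvd ugpw nbdfd
Hunk 2: at line 4 remove [civsx,epvcz,glzx] add [icm,tqg,rztu] -> 12 lines: hkfy ggux bzh bfa hrot icm tqg rztu hrrbl khuvd ugpw nbdfd
Hunk 3: at line 7 remove [rztu,hrrbl,khuvd] add [vmgzy,kcjxd,lppgw] -> 12 lines: hkfy ggux bzh bfa hrot icm tqg vmgzy kcjxd lppgw ugpw nbdfd
Hunk 4: at line 6 remove [vmgzy,kcjxd] add [dlsc,ephfq] -> 12 lines: hkfy ggux bzh bfa hrot icm tqg dlsc ephfq lppgw ugpw nbdfd
Hunk 5: at line 3 remove [hrot,icm] add [dddgy,jby,crh] -> 13 lines: hkfy ggux bzh bfa dddgy jby crh tqg dlsc ephfq lppgw ugpw nbdfd
Final line count: 13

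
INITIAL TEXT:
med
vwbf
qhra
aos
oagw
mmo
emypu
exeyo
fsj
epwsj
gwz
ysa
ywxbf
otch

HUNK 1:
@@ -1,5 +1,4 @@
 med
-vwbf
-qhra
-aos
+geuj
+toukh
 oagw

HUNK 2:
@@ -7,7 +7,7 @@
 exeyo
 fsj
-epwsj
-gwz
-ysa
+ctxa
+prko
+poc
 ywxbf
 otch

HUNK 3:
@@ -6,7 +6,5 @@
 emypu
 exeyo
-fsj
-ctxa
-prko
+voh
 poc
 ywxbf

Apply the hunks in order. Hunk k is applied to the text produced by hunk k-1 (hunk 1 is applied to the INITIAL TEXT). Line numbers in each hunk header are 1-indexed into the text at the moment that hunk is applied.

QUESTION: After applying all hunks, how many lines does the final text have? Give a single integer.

Answer: 11

Derivation:
Hunk 1: at line 1 remove [vwbf,qhra,aos] add [geuj,toukh] -> 13 lines: med geuj toukh oagw mmo emypu exeyo fsj epwsj gwz ysa ywxbf otch
Hunk 2: at line 7 remove [epwsj,gwz,ysa] add [ctxa,prko,poc] -> 13 lines: med geuj toukh oagw mmo emypu exeyo fsj ctxa prko poc ywxbf otch
Hunk 3: at line 6 remove [fsj,ctxa,prko] add [voh] -> 11 lines: med geuj toukh oagw mmo emypu exeyo voh poc ywxbf otch
Final line count: 11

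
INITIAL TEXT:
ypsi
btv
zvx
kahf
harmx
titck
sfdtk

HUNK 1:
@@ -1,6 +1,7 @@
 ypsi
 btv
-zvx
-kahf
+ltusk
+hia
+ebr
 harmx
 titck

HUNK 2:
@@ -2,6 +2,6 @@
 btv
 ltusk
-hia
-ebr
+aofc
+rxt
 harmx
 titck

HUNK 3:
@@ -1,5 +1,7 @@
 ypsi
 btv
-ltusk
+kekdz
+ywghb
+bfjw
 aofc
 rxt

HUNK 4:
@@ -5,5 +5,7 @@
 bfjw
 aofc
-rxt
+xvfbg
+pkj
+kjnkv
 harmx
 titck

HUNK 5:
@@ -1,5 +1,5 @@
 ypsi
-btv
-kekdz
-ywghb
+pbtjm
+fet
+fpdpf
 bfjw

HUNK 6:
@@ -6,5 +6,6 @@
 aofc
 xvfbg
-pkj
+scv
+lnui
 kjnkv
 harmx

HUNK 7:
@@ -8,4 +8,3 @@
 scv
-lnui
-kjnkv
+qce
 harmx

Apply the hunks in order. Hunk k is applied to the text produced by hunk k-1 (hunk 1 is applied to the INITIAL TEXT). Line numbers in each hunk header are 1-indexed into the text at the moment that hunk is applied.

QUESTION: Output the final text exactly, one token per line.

Hunk 1: at line 1 remove [zvx,kahf] add [ltusk,hia,ebr] -> 8 lines: ypsi btv ltusk hia ebr harmx titck sfdtk
Hunk 2: at line 2 remove [hia,ebr] add [aofc,rxt] -> 8 lines: ypsi btv ltusk aofc rxt harmx titck sfdtk
Hunk 3: at line 1 remove [ltusk] add [kekdz,ywghb,bfjw] -> 10 lines: ypsi btv kekdz ywghb bfjw aofc rxt harmx titck sfdtk
Hunk 4: at line 5 remove [rxt] add [xvfbg,pkj,kjnkv] -> 12 lines: ypsi btv kekdz ywghb bfjw aofc xvfbg pkj kjnkv harmx titck sfdtk
Hunk 5: at line 1 remove [btv,kekdz,ywghb] add [pbtjm,fet,fpdpf] -> 12 lines: ypsi pbtjm fet fpdpf bfjw aofc xvfbg pkj kjnkv harmx titck sfdtk
Hunk 6: at line 6 remove [pkj] add [scv,lnui] -> 13 lines: ypsi pbtjm fet fpdpf bfjw aofc xvfbg scv lnui kjnkv harmx titck sfdtk
Hunk 7: at line 8 remove [lnui,kjnkv] add [qce] -> 12 lines: ypsi pbtjm fet fpdpf bfjw aofc xvfbg scv qce harmx titck sfdtk

Answer: ypsi
pbtjm
fet
fpdpf
bfjw
aofc
xvfbg
scv
qce
harmx
titck
sfdtk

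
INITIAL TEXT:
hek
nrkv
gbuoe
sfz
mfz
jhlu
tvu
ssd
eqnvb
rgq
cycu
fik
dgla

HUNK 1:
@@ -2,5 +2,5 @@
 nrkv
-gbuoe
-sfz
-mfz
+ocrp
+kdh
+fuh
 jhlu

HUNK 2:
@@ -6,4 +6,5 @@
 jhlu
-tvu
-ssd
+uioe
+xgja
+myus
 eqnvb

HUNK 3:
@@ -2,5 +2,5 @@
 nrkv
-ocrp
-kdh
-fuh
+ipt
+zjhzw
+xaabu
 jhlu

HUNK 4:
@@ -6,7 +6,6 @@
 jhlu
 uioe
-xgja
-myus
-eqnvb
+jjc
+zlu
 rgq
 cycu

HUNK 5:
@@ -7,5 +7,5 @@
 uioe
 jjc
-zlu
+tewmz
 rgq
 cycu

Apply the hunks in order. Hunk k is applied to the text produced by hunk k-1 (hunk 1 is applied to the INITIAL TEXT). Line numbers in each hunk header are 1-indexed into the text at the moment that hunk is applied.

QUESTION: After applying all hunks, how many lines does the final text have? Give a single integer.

Answer: 13

Derivation:
Hunk 1: at line 2 remove [gbuoe,sfz,mfz] add [ocrp,kdh,fuh] -> 13 lines: hek nrkv ocrp kdh fuh jhlu tvu ssd eqnvb rgq cycu fik dgla
Hunk 2: at line 6 remove [tvu,ssd] add [uioe,xgja,myus] -> 14 lines: hek nrkv ocrp kdh fuh jhlu uioe xgja myus eqnvb rgq cycu fik dgla
Hunk 3: at line 2 remove [ocrp,kdh,fuh] add [ipt,zjhzw,xaabu] -> 14 lines: hek nrkv ipt zjhzw xaabu jhlu uioe xgja myus eqnvb rgq cycu fik dgla
Hunk 4: at line 6 remove [xgja,myus,eqnvb] add [jjc,zlu] -> 13 lines: hek nrkv ipt zjhzw xaabu jhlu uioe jjc zlu rgq cycu fik dgla
Hunk 5: at line 7 remove [zlu] add [tewmz] -> 13 lines: hek nrkv ipt zjhzw xaabu jhlu uioe jjc tewmz rgq cycu fik dgla
Final line count: 13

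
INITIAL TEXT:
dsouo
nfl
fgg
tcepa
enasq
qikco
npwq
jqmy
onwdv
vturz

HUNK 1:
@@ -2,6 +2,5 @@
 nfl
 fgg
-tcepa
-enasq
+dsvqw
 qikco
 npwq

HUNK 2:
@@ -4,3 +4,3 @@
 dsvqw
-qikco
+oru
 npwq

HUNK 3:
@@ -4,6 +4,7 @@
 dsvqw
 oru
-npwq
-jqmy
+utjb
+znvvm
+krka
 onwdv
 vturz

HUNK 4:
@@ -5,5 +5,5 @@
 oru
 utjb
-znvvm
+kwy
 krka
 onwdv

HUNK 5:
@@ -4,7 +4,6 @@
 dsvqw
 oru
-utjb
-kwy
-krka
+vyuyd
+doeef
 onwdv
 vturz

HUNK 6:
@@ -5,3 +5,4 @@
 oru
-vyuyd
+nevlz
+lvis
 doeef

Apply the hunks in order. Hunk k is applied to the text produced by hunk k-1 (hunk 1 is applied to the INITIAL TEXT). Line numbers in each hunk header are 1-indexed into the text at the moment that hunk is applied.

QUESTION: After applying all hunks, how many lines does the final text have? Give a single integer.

Hunk 1: at line 2 remove [tcepa,enasq] add [dsvqw] -> 9 lines: dsouo nfl fgg dsvqw qikco npwq jqmy onwdv vturz
Hunk 2: at line 4 remove [qikco] add [oru] -> 9 lines: dsouo nfl fgg dsvqw oru npwq jqmy onwdv vturz
Hunk 3: at line 4 remove [npwq,jqmy] add [utjb,znvvm,krka] -> 10 lines: dsouo nfl fgg dsvqw oru utjb znvvm krka onwdv vturz
Hunk 4: at line 5 remove [znvvm] add [kwy] -> 10 lines: dsouo nfl fgg dsvqw oru utjb kwy krka onwdv vturz
Hunk 5: at line 4 remove [utjb,kwy,krka] add [vyuyd,doeef] -> 9 lines: dsouo nfl fgg dsvqw oru vyuyd doeef onwdv vturz
Hunk 6: at line 5 remove [vyuyd] add [nevlz,lvis] -> 10 lines: dsouo nfl fgg dsvqw oru nevlz lvis doeef onwdv vturz
Final line count: 10

Answer: 10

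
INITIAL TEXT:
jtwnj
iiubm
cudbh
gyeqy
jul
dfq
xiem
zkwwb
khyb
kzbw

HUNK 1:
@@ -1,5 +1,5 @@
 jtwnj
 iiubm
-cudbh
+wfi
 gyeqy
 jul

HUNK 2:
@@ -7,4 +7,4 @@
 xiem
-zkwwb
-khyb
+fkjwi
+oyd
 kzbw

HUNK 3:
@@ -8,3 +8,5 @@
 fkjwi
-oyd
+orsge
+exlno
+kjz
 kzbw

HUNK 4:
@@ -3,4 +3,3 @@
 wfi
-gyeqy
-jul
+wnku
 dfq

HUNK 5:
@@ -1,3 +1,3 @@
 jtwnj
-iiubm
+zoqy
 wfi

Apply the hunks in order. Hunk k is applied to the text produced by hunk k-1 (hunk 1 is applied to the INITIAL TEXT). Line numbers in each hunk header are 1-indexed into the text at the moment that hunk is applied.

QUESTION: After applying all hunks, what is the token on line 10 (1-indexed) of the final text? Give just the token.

Answer: kjz

Derivation:
Hunk 1: at line 1 remove [cudbh] add [wfi] -> 10 lines: jtwnj iiubm wfi gyeqy jul dfq xiem zkwwb khyb kzbw
Hunk 2: at line 7 remove [zkwwb,khyb] add [fkjwi,oyd] -> 10 lines: jtwnj iiubm wfi gyeqy jul dfq xiem fkjwi oyd kzbw
Hunk 3: at line 8 remove [oyd] add [orsge,exlno,kjz] -> 12 lines: jtwnj iiubm wfi gyeqy jul dfq xiem fkjwi orsge exlno kjz kzbw
Hunk 4: at line 3 remove [gyeqy,jul] add [wnku] -> 11 lines: jtwnj iiubm wfi wnku dfq xiem fkjwi orsge exlno kjz kzbw
Hunk 5: at line 1 remove [iiubm] add [zoqy] -> 11 lines: jtwnj zoqy wfi wnku dfq xiem fkjwi orsge exlno kjz kzbw
Final line 10: kjz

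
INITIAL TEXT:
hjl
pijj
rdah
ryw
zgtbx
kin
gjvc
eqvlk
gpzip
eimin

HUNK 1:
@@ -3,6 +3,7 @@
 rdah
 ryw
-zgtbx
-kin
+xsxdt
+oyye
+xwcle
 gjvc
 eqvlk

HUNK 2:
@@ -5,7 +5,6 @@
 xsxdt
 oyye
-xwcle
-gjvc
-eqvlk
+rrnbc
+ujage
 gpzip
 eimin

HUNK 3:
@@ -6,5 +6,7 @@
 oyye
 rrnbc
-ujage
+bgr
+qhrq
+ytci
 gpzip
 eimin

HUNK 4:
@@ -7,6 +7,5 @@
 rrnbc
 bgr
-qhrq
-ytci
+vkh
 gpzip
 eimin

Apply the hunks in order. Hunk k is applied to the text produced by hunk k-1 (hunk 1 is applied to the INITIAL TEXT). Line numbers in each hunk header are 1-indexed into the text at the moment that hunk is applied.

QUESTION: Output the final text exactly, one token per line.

Answer: hjl
pijj
rdah
ryw
xsxdt
oyye
rrnbc
bgr
vkh
gpzip
eimin

Derivation:
Hunk 1: at line 3 remove [zgtbx,kin] add [xsxdt,oyye,xwcle] -> 11 lines: hjl pijj rdah ryw xsxdt oyye xwcle gjvc eqvlk gpzip eimin
Hunk 2: at line 5 remove [xwcle,gjvc,eqvlk] add [rrnbc,ujage] -> 10 lines: hjl pijj rdah ryw xsxdt oyye rrnbc ujage gpzip eimin
Hunk 3: at line 6 remove [ujage] add [bgr,qhrq,ytci] -> 12 lines: hjl pijj rdah ryw xsxdt oyye rrnbc bgr qhrq ytci gpzip eimin
Hunk 4: at line 7 remove [qhrq,ytci] add [vkh] -> 11 lines: hjl pijj rdah ryw xsxdt oyye rrnbc bgr vkh gpzip eimin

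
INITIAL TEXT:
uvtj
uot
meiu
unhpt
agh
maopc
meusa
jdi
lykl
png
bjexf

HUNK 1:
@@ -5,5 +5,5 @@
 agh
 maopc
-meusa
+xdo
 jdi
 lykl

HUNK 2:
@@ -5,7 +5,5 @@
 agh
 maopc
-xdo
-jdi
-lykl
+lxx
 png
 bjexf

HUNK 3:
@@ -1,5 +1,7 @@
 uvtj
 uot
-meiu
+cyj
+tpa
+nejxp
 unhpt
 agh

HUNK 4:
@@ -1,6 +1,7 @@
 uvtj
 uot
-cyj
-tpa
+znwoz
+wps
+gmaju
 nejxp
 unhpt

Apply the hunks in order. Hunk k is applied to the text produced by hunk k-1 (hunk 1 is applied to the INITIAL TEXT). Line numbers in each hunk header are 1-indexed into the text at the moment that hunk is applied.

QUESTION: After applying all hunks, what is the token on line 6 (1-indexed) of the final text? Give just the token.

Hunk 1: at line 5 remove [meusa] add [xdo] -> 11 lines: uvtj uot meiu unhpt agh maopc xdo jdi lykl png bjexf
Hunk 2: at line 5 remove [xdo,jdi,lykl] add [lxx] -> 9 lines: uvtj uot meiu unhpt agh maopc lxx png bjexf
Hunk 3: at line 1 remove [meiu] add [cyj,tpa,nejxp] -> 11 lines: uvtj uot cyj tpa nejxp unhpt agh maopc lxx png bjexf
Hunk 4: at line 1 remove [cyj,tpa] add [znwoz,wps,gmaju] -> 12 lines: uvtj uot znwoz wps gmaju nejxp unhpt agh maopc lxx png bjexf
Final line 6: nejxp

Answer: nejxp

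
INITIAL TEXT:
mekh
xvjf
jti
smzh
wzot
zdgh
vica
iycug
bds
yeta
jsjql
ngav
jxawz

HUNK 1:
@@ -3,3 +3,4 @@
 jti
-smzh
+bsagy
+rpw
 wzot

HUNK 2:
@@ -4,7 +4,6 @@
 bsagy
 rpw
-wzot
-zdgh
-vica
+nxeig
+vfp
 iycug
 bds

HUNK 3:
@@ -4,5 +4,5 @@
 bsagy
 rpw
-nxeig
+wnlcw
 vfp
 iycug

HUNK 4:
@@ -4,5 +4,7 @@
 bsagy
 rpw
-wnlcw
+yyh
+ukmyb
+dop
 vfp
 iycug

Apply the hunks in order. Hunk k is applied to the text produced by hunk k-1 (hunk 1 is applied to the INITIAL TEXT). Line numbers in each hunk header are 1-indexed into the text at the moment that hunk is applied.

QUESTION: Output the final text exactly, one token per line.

Hunk 1: at line 3 remove [smzh] add [bsagy,rpw] -> 14 lines: mekh xvjf jti bsagy rpw wzot zdgh vica iycug bds yeta jsjql ngav jxawz
Hunk 2: at line 4 remove [wzot,zdgh,vica] add [nxeig,vfp] -> 13 lines: mekh xvjf jti bsagy rpw nxeig vfp iycug bds yeta jsjql ngav jxawz
Hunk 3: at line 4 remove [nxeig] add [wnlcw] -> 13 lines: mekh xvjf jti bsagy rpw wnlcw vfp iycug bds yeta jsjql ngav jxawz
Hunk 4: at line 4 remove [wnlcw] add [yyh,ukmyb,dop] -> 15 lines: mekh xvjf jti bsagy rpw yyh ukmyb dop vfp iycug bds yeta jsjql ngav jxawz

Answer: mekh
xvjf
jti
bsagy
rpw
yyh
ukmyb
dop
vfp
iycug
bds
yeta
jsjql
ngav
jxawz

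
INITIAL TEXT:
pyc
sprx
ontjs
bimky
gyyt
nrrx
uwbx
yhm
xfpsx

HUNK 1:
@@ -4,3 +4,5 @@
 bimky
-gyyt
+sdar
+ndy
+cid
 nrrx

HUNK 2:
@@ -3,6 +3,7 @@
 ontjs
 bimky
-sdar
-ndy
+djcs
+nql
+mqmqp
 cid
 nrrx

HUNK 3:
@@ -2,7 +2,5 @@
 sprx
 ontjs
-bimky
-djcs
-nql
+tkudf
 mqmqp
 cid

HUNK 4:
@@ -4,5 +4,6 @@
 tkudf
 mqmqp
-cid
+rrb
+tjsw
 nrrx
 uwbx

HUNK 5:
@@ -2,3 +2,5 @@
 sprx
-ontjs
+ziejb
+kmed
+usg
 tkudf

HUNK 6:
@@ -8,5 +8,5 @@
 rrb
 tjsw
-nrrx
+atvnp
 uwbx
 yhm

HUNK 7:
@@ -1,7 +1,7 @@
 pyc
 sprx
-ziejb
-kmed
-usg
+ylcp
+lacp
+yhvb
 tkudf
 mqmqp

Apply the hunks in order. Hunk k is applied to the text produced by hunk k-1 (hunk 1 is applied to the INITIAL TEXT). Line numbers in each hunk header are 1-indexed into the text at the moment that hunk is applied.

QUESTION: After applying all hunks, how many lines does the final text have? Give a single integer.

Hunk 1: at line 4 remove [gyyt] add [sdar,ndy,cid] -> 11 lines: pyc sprx ontjs bimky sdar ndy cid nrrx uwbx yhm xfpsx
Hunk 2: at line 3 remove [sdar,ndy] add [djcs,nql,mqmqp] -> 12 lines: pyc sprx ontjs bimky djcs nql mqmqp cid nrrx uwbx yhm xfpsx
Hunk 3: at line 2 remove [bimky,djcs,nql] add [tkudf] -> 10 lines: pyc sprx ontjs tkudf mqmqp cid nrrx uwbx yhm xfpsx
Hunk 4: at line 4 remove [cid] add [rrb,tjsw] -> 11 lines: pyc sprx ontjs tkudf mqmqp rrb tjsw nrrx uwbx yhm xfpsx
Hunk 5: at line 2 remove [ontjs] add [ziejb,kmed,usg] -> 13 lines: pyc sprx ziejb kmed usg tkudf mqmqp rrb tjsw nrrx uwbx yhm xfpsx
Hunk 6: at line 8 remove [nrrx] add [atvnp] -> 13 lines: pyc sprx ziejb kmed usg tkudf mqmqp rrb tjsw atvnp uwbx yhm xfpsx
Hunk 7: at line 1 remove [ziejb,kmed,usg] add [ylcp,lacp,yhvb] -> 13 lines: pyc sprx ylcp lacp yhvb tkudf mqmqp rrb tjsw atvnp uwbx yhm xfpsx
Final line count: 13

Answer: 13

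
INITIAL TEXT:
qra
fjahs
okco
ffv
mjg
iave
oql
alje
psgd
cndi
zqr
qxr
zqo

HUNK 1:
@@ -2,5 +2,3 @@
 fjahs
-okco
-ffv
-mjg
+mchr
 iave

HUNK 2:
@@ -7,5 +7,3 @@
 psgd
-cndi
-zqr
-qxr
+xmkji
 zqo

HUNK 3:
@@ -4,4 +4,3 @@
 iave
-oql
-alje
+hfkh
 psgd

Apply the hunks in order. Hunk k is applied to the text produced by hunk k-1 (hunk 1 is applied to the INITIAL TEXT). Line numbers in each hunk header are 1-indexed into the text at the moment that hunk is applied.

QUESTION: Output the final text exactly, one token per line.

Hunk 1: at line 2 remove [okco,ffv,mjg] add [mchr] -> 11 lines: qra fjahs mchr iave oql alje psgd cndi zqr qxr zqo
Hunk 2: at line 7 remove [cndi,zqr,qxr] add [xmkji] -> 9 lines: qra fjahs mchr iave oql alje psgd xmkji zqo
Hunk 3: at line 4 remove [oql,alje] add [hfkh] -> 8 lines: qra fjahs mchr iave hfkh psgd xmkji zqo

Answer: qra
fjahs
mchr
iave
hfkh
psgd
xmkji
zqo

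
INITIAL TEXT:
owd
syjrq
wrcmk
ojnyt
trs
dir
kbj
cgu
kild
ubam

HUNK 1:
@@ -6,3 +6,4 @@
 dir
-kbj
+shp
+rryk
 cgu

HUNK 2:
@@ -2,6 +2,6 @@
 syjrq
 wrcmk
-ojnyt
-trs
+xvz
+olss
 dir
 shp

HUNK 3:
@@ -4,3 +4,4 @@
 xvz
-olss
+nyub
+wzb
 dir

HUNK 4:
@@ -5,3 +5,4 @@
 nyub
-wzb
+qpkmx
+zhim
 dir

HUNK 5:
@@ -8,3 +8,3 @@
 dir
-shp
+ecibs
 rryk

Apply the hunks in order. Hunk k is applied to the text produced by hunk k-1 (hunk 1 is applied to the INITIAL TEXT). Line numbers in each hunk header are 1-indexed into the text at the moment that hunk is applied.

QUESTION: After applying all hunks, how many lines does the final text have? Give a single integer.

Hunk 1: at line 6 remove [kbj] add [shp,rryk] -> 11 lines: owd syjrq wrcmk ojnyt trs dir shp rryk cgu kild ubam
Hunk 2: at line 2 remove [ojnyt,trs] add [xvz,olss] -> 11 lines: owd syjrq wrcmk xvz olss dir shp rryk cgu kild ubam
Hunk 3: at line 4 remove [olss] add [nyub,wzb] -> 12 lines: owd syjrq wrcmk xvz nyub wzb dir shp rryk cgu kild ubam
Hunk 4: at line 5 remove [wzb] add [qpkmx,zhim] -> 13 lines: owd syjrq wrcmk xvz nyub qpkmx zhim dir shp rryk cgu kild ubam
Hunk 5: at line 8 remove [shp] add [ecibs] -> 13 lines: owd syjrq wrcmk xvz nyub qpkmx zhim dir ecibs rryk cgu kild ubam
Final line count: 13

Answer: 13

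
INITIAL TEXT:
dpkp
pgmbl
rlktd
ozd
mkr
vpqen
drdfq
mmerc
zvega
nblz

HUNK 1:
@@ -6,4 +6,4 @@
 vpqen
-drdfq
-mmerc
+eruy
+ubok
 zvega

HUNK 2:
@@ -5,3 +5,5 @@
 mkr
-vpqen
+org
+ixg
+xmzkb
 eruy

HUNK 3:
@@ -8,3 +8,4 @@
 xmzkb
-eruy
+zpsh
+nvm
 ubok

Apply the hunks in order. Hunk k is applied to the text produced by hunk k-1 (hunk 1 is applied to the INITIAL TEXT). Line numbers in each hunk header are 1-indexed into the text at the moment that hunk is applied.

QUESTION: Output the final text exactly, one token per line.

Answer: dpkp
pgmbl
rlktd
ozd
mkr
org
ixg
xmzkb
zpsh
nvm
ubok
zvega
nblz

Derivation:
Hunk 1: at line 6 remove [drdfq,mmerc] add [eruy,ubok] -> 10 lines: dpkp pgmbl rlktd ozd mkr vpqen eruy ubok zvega nblz
Hunk 2: at line 5 remove [vpqen] add [org,ixg,xmzkb] -> 12 lines: dpkp pgmbl rlktd ozd mkr org ixg xmzkb eruy ubok zvega nblz
Hunk 3: at line 8 remove [eruy] add [zpsh,nvm] -> 13 lines: dpkp pgmbl rlktd ozd mkr org ixg xmzkb zpsh nvm ubok zvega nblz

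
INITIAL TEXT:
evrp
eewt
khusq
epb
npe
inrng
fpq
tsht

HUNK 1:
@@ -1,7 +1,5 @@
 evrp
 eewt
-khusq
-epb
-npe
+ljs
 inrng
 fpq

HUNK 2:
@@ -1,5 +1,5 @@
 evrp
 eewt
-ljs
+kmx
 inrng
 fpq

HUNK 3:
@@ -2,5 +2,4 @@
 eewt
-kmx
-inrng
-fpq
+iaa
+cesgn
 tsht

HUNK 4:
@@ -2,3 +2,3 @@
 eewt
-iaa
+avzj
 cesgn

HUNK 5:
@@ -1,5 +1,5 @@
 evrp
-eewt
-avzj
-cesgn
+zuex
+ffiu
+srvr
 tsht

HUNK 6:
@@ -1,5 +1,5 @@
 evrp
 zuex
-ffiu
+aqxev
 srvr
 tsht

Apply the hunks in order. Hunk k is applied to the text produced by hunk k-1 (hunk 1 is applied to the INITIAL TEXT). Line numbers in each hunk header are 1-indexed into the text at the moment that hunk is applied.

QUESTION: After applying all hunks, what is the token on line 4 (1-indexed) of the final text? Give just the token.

Hunk 1: at line 1 remove [khusq,epb,npe] add [ljs] -> 6 lines: evrp eewt ljs inrng fpq tsht
Hunk 2: at line 1 remove [ljs] add [kmx] -> 6 lines: evrp eewt kmx inrng fpq tsht
Hunk 3: at line 2 remove [kmx,inrng,fpq] add [iaa,cesgn] -> 5 lines: evrp eewt iaa cesgn tsht
Hunk 4: at line 2 remove [iaa] add [avzj] -> 5 lines: evrp eewt avzj cesgn tsht
Hunk 5: at line 1 remove [eewt,avzj,cesgn] add [zuex,ffiu,srvr] -> 5 lines: evrp zuex ffiu srvr tsht
Hunk 6: at line 1 remove [ffiu] add [aqxev] -> 5 lines: evrp zuex aqxev srvr tsht
Final line 4: srvr

Answer: srvr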